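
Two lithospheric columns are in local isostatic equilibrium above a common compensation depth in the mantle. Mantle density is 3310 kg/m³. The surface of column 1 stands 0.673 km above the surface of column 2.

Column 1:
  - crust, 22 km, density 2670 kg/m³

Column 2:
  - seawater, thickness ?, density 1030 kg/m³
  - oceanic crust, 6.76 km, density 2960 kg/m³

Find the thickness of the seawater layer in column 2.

4.16 km

Take the compensation level at the base of the deeper column (depth z_c below the surface of column 1) and equate Σ ρ_i t_i down to z_c; mantle fills any gap and the z_c terms cancel.
Column 1: 22×2670 + (z_c − 22)×3310
Column 2: 0.673×0 + x×1030 + 6.76×2960 + (z_c − 0.673 − 6.76 − x)×3310
The z_c×3310 term appears on both sides and cancels. Collect the known terms of each column as K = Σ(ρt)_known − 3310 × (depth of known layers): K_1 = 58740 − 3310×22 = −14080; K_2 = 20009.6 − 3310×(0.673 + 6.76) = −4593.63.
Balance: K_1 = K_2 − x×(3310 − 1030), so x = (K_2 − K_1)/(3310 − 1030) = 9486.37/2280 = 4.16 km.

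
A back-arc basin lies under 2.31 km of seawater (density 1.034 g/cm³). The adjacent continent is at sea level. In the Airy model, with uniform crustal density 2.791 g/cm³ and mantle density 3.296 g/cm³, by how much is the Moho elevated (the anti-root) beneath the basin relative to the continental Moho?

In Airy isostatic equilibrium: replacing crust with seawater at the top is compensated by replacing crust with mantle at the base: d (ρ_c − ρ_w) = a (ρ_m − ρ_c).
a = d (ρ_c − ρ_w)/(ρ_m − ρ_c) = 2.31 km × 1.757/0.505 = 8.04 km.

8.04 km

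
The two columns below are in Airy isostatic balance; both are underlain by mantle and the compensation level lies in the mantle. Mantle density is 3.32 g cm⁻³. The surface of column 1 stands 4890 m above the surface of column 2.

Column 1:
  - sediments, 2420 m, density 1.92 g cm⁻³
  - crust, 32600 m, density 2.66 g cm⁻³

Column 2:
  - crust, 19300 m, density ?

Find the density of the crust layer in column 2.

2.87 g cm⁻³

Take the compensation level at the base of the deeper column (depth z_c below the surface of column 1) and equate Σ ρ_i t_i down to z_c; mantle fills any gap and the z_c terms cancel.
Column 1: 2420×1.92 + 32600×2.66 + (z_c − 35020)×3.32
Column 2: 4890×0 + 19300×ρ + (z_c − 4890 − 19300)×3.32
The z_c×3.32 term appears on both sides and cancels. Collect the known terms of each column as K = Σ(ρt)_known − 3.32 × (depth of known layers): K_1 = 91362.4 − 3.32×35020 = −24904; K_2 = 0 − 3.32×(4890 + 19300) = −80310.8.
Balance: K_1 = K_2 + 19300×ρ, so ρ = (K_1 − K_2)/19300 = 55406.8/19300 = 2.87 g cm⁻³.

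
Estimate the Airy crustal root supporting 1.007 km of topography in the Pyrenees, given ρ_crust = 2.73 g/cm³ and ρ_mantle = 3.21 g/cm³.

5.73 km

By Archimedes' principle applied to the lithosphere: the weight of the topography is balanced by the buoyancy of the root, ρ_c h = (ρ_m − ρ_c) r.
r = h · ρ_c / (ρ_m − ρ_c) = 1.007 km × 2.73 / (3.21 − 2.73) = 5.73 km.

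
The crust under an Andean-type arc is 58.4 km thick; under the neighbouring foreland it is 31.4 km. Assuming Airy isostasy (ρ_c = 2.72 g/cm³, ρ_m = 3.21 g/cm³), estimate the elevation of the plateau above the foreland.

4.12 km

Excess crust Δ = 58.4 km − 31.4 km = 27 km, split between elevation h and root r with h + r = Δ.
Airy balance ρ_c h = (ρ_m − ρ_c) r gives r = h ρ_c/(ρ_m − ρ_c), so h (1 + ρ_c/(ρ_m − ρ_c)) = Δ, i.e. h = Δ (ρ_m − ρ_c)/ρ_m.
h = 27 km × 0.49/3.21 = 4.12 km.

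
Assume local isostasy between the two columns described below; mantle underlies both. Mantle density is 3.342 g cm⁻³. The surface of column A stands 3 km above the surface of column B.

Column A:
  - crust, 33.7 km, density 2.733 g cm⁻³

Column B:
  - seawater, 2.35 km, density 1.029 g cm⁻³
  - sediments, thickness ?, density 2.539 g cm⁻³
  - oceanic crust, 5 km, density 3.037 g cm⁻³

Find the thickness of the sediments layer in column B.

4.4 km

Take the compensation level at the base of the deeper column (depth z_c below the surface of column A) and equate Σ ρ_i t_i down to z_c; mantle fills any gap and the z_c terms cancel.
Column A: 33.7×2.733 + (z_c − 33.7)×3.342
Column B: 3×0 + 2.35×1.029 + x×2.539 + 5×3.037 + (z_c − 3 − 7.35 − x)×3.342
The z_c×3.342 term appears on both sides and cancels. Collect the known terms of each column as K = Σ(ρt)_known − 3.342 × (depth of known layers): K_A = 92.1021 − 3.342×33.7 = −20.5233; K_B = 17.60315 − 3.342×(3 + 7.35) = −16.98655.
Balance: K_A = K_B − x×(3.342 − 2.539), so x = (K_B − K_A)/(3.342 − 2.539) = 3.53675/0.803 = 4.4 km.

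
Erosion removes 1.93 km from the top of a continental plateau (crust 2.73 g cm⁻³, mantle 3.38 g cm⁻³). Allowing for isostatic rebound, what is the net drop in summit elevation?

0.371 km

Rebound u = e ρ_c/ρ_m = 1.93 km × 2.73/3.38 = 1.559 km.
Net surface drop = e − u = 1.93 km − 1.559 km = e (ρ_m − ρ_c)/ρ_m = 0.371 km.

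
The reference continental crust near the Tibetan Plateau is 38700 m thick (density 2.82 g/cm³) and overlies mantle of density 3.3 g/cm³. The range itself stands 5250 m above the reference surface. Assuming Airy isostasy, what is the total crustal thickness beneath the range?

Root depth r = h ρ_c / (ρ_m − ρ_c) = 5250 m × 2.82 / 0.48 = 30840 m.
Total thickness = T + h + r = 38700 m + 5250 m + 30840 m = 74800 m.

74800 m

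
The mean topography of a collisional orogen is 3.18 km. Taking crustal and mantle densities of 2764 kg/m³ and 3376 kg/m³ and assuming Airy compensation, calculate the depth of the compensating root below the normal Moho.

14.4 km

For local isostatic compensation: the weight of the topography is balanced by the buoyancy of the root, ρ_c h = (ρ_m − ρ_c) r.
r = h · ρ_c / (ρ_m − ρ_c) = 3.18 km × 2764 / (3376 − 2764) = 14.4 km.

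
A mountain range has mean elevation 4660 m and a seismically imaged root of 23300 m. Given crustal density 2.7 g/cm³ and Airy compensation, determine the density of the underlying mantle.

3.24 g/cm³

Airy balance: ρ_c h = (ρ_m − ρ_c) r → ρ_m = ρ_c (1 + h/r).
ρ_m = 2.7 × (1 + 4660 m/23300 m) = 3.24 g/cm³.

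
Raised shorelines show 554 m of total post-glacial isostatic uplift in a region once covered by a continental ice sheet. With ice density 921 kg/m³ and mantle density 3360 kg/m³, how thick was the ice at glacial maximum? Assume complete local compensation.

u = t ρ_ice/ρ_m → t = u ρ_m/ρ_ice = 554 m × 3360/921 = 2020 m.

2020 m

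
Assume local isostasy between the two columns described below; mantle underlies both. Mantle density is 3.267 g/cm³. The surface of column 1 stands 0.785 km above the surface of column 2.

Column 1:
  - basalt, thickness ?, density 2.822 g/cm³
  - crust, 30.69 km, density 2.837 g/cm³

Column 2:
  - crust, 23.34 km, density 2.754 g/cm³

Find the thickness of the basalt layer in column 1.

3.01 km

Take the compensation level at the base of the deeper column (depth z_c below the surface of column 1) and equate Σ ρ_i t_i down to z_c; mantle fills any gap and the z_c terms cancel.
Column 1: x×2.822 + 30.69×2.837 + (z_c − 30.69 − x)×3.267
Column 2: 0.785×0 + 23.34×2.754 + (z_c − 0.785 − 23.34)×3.267
The z_c×3.267 term appears on both sides and cancels. Collect the known terms of each column as K = Σ(ρt)_known − 3.267 × (depth of known layers): K_1 = 87.06753 − 3.267×30.69 = −13.1967; K_2 = 64.27836 − 3.267×(0.785 + 23.34) = −14.538015.
Balance: K_1 − x×(3.267 − 2.822) = K_2, so x = (K_1 − K_2)/(3.267 − 2.822) = 1.34132/0.445 = 3.01 km.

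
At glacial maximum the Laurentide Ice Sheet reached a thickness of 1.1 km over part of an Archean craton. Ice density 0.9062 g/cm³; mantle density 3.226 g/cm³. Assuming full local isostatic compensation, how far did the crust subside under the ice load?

0.309 km

By Archimedes' principle applied to the lithosphere: the ice load ρ_ice t is balanced by mantle displaced below, ρ_m s.
s = t ρ_ice / ρ_m = 1.1 km × 0.9062/3.226 = 0.309 km.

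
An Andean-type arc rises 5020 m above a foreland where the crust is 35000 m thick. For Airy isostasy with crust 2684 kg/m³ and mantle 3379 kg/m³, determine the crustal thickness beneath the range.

59400 m

Root depth r = h ρ_c / (ρ_m − ρ_c) = 5020 m × 2684 / 695 = 19390 m.
Total thickness = T + h + r = 35000 m + 5020 m + 19390 m = 59400 m.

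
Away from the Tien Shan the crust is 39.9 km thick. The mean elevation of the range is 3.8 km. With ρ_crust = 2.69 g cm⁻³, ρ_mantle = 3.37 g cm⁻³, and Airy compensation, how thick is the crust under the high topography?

Root depth r = h ρ_c / (ρ_m − ρ_c) = 3.8 km × 2.69 / 0.68 = 15.03 km.
Total thickness = T + h + r = 39.9 km + 3.8 km + 15.03 km = 58.7 km.

58.7 km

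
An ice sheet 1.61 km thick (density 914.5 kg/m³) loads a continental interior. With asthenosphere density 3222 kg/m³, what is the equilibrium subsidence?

In Airy isostatic equilibrium: the ice load ρ_ice t is balanced by mantle displaced below, ρ_m s.
s = t ρ_ice / ρ_m = 1.61 km × 914.5/3222 = 0.457 km.

0.457 km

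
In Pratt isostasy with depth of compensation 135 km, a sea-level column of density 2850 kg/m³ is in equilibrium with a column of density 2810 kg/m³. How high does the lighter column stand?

ρ_ref D = ρ (D + h) → h = D (ρ_ref − ρ)/ρ.
h = 135 km × (2850 − 2810)/2810 = 1.92 km.

1.92 km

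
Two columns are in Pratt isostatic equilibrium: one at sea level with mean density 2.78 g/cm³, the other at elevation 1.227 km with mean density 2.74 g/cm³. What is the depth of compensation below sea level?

ρ_ref D = ρ (D + h) → D (ρ_ref − ρ) = ρ h.
D = ρ h/(ρ_ref − ρ) = 2.74 × 1.227 km/(2.78 − 2.74) = 84 km.

84 km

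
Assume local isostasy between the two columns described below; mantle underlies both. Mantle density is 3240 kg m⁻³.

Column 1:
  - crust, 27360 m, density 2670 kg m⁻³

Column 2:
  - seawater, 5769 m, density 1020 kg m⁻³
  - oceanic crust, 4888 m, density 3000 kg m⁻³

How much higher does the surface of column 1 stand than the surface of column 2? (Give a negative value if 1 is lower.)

For any compensation level in the mantle, the mantle terms cancel and isostasy reduces to e = (Σt_1 − Σt_2) − (Σ(ρt)_1 − Σ(ρt)_2) / ρ_m.
Σt_1 = 27360 m; Σt_2 = 10657 m; Σ(ρt)_1 = 73051200; Σ(ρt)_2 = 20548380 (in m·kg m⁻³).
e = (27360 − 10657) − (73051200 − 20548380) / 3240 = 498 m.

498 m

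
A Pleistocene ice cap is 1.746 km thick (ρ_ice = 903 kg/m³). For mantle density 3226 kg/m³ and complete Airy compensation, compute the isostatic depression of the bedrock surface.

0.489 km

By Archimedes' principle applied to the lithosphere: the ice load ρ_ice t is balanced by mantle displaced below, ρ_m s.
s = t ρ_ice / ρ_m = 1.746 km × 903/3226 = 0.489 km.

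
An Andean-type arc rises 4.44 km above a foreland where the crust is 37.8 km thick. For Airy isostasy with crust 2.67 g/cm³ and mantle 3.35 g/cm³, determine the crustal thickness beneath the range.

Root depth r = h ρ_c / (ρ_m − ρ_c) = 4.44 km × 2.67 / 0.68 = 17.43 km.
Total thickness = T + h + r = 37.8 km + 4.44 km + 17.43 km = 59.7 km.

59.7 km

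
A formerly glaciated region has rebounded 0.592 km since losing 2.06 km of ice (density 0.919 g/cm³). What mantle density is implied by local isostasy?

ρ_m = ρ_ice t / u = 0.919 × 2.06 km/0.592 km = 3.2 g/cm³.

3.2 g/cm³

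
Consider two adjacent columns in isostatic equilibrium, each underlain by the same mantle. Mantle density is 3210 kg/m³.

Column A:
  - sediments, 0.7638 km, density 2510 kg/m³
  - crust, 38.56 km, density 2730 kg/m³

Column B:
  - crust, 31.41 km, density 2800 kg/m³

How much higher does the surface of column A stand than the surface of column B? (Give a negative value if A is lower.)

For any compensation level in the mantle, the mantle terms cancel and isostasy reduces to e = (Σt_A − Σt_B) − (Σ(ρt)_A − Σ(ρt)_B) / ρ_m.
Σt_A = 39.3238 km; Σt_B = 31.41 km; Σ(ρt)_A = 107185.938; Σ(ρt)_B = 87948 (in km·kg/m³).
e = (39.3238 − 31.41) − (107185.938 − 87948) / 3210 = 1.92 km.

1.92 km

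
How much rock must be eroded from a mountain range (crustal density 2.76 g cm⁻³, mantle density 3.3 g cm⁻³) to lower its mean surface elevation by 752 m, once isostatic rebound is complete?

4600 m

Net drop Δ = e − u = e − e ρ_c/ρ_m = e (ρ_m − ρ_c)/ρ_m.
e = Δ ρ_m/(ρ_m − ρ_c) = 752 m × 3.3/0.54 = 4600 m.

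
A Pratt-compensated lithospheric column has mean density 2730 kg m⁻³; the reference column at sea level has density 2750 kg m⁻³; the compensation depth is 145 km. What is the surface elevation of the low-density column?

1.06 km

ρ_ref D = ρ (D + h) → h = D (ρ_ref − ρ)/ρ.
h = 145 km × (2750 − 2730)/2730 = 1.06 km.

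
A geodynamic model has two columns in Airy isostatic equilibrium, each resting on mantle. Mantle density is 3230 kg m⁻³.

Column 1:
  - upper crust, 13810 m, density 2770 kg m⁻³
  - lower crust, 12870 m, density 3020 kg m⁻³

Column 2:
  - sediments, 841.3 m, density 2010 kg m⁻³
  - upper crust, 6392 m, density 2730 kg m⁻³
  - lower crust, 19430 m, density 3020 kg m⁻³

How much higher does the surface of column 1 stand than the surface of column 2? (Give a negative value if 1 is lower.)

For any compensation level in the mantle, the mantle terms cancel and isostasy reduces to e = (Σt_1 − Σt_2) − (Σ(ρt)_1 − Σ(ρt)_2) / ρ_m.
Σt_1 = 26680 m; Σt_2 = 26663.3 m; Σ(ρt)_1 = 77121100; Σ(ρt)_2 = 77819773 (in m·kg m⁻³).
e = (26680 − 26663.3) − (77121100 − 77819773) / 3230 = 233 m.

233 m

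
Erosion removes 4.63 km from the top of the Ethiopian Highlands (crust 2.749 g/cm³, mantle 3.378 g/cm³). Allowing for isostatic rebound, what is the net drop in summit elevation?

Rebound u = e ρ_c/ρ_m = 4.63 km × 2.749/3.378 = 3.768 km.
Net surface drop = e − u = 4.63 km − 3.768 km = e (ρ_m − ρ_c)/ρ_m = 0.862 km.

0.862 km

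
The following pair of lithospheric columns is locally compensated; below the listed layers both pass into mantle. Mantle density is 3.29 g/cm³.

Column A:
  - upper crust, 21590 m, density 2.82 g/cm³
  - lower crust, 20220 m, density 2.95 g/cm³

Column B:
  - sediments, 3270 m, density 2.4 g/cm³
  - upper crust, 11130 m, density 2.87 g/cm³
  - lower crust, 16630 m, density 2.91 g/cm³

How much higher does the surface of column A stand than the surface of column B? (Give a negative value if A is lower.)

For any compensation level in the mantle, the mantle terms cancel and isostasy reduces to e = (Σt_A − Σt_B) − (Σ(ρt)_A − Σ(ρt)_B) / ρ_m.
Σt_A = 41810 m; Σt_B = 31030 m; Σ(ρt)_A = 120532.8; Σ(ρt)_B = 88184.4 (in m·g/cm³).
e = (41810 − 31030) − (120532.8 − 88184.4) / 3.29 = 948 m.

948 m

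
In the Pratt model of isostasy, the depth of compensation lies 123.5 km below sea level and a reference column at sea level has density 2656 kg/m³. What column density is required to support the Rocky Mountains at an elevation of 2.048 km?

2610 kg/m³

Pratt balance: ρ_ref D = ρ (D + h).
ρ = ρ_ref D/(D + h) = 2656 × 123.5 km/(123.5 km + 2.048 km) = 2610 kg/m³.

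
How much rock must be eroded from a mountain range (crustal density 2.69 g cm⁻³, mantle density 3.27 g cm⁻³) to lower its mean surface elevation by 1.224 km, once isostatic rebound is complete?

6.9 km

Net drop Δ = e − u = e − e ρ_c/ρ_m = e (ρ_m − ρ_c)/ρ_m.
e = Δ ρ_m/(ρ_m − ρ_c) = 1.224 km × 3.27/0.58 = 6.9 km.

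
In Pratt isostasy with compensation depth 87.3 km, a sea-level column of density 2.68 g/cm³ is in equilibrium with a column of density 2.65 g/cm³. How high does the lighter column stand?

0.988 km

ρ_ref D = ρ (D + h) → h = D (ρ_ref − ρ)/ρ.
h = 87.3 km × (2.68 − 2.65)/2.65 = 0.988 km.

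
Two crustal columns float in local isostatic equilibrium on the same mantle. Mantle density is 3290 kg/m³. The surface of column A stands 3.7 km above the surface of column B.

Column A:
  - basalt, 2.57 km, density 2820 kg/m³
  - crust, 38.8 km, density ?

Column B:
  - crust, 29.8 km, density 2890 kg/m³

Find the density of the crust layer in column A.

Take the compensation level at the base of the deeper column (depth z_c below the surface of column A) and equate Σ ρ_i t_i down to z_c; mantle fills any gap and the z_c terms cancel.
Column A: 2.57×2820 + 38.8×ρ + (z_c − 41.37)×3290
Column B: 3.7×0 + 29.8×2890 + (z_c − 3.7 − 29.8)×3290
The z_c×3290 term appears on both sides and cancels. Collect the known terms of each column as K = Σ(ρt)_known − 3290 × (depth of known layers): K_A = 7247.4 − 3290×41.37 = −128859.9; K_B = 86122 − 3290×(3.7 + 29.8) = −24093.
Balance: K_A + 38.8×ρ = K_B, so ρ = (K_B − K_A)/38.8 = 104767/38.8 = 2700 kg/m³.

2700 kg/m³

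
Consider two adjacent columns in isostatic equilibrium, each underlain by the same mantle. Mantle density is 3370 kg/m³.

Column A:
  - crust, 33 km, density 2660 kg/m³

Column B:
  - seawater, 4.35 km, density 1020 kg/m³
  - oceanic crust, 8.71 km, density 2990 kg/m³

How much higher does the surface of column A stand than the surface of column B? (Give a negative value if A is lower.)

2.94 km

For any compensation level in the mantle, the mantle terms cancel and isostasy reduces to e = (Σt_A − Σt_B) − (Σ(ρt)_A − Σ(ρt)_B) / ρ_m.
Σt_A = 33 km; Σt_B = 13.06 km; Σ(ρt)_A = 87780; Σ(ρt)_B = 30479.9 (in km·kg/m³).
e = (33 − 13.06) − (87780 − 30479.9) / 3370 = 2.94 km.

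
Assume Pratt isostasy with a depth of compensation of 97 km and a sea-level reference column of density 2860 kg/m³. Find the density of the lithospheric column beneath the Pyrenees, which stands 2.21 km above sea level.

2800 kg/m³

Pratt balance: ρ_ref D = ρ (D + h).
ρ = ρ_ref D/(D + h) = 2860 × 97 km/(97 km + 2.21 km) = 2800 kg/m³.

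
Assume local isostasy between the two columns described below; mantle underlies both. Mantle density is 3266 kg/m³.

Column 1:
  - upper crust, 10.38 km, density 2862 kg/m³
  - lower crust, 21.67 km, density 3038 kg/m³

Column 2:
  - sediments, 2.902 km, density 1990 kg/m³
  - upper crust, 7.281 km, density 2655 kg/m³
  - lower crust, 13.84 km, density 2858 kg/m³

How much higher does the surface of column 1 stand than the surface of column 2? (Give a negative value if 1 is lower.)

−1.43 km

For any compensation level in the mantle, the mantle terms cancel and isostasy reduces to e = (Σt_1 − Σt_2) − (Σ(ρt)_1 − Σ(ρt)_2) / ρ_m.
Σt_1 = 32.05 km; Σt_2 = 24.023 km; Σ(ρt)_1 = 95541.02; Σ(ρt)_2 = 64660.755 (in km·kg/m³).
e = (32.05 − 24.023) − (95541.02 − 64660.755) / 3266 = −1.43 km.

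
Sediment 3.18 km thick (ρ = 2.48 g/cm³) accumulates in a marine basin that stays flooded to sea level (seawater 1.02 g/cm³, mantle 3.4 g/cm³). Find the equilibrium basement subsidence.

Submarine loading: the sediment displaces seawater, and the subsidence is in turn flooded, so s (ρ_m − ρ_w) = t (ρ_sed − ρ_w).
s = 3.18 km × (2.48 − 1.02) / (3.4 − 1.02) = 1.95 km.

1.95 km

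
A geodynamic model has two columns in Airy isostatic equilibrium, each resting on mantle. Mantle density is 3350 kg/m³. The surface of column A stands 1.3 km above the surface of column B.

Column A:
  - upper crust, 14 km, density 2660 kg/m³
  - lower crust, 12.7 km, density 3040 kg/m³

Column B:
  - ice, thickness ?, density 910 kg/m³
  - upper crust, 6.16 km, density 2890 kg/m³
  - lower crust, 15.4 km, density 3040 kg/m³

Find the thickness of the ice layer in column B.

0.67 km

Take the compensation level at the base of the deeper column (depth z_c below the surface of column A) and equate Σ ρ_i t_i down to z_c; mantle fills any gap and the z_c terms cancel.
Column A: 14×2660 + 12.7×3040 + (z_c − 26.7)×3350
Column B: 1.3×0 + x×910 + 6.16×2890 + 15.4×3040 + (z_c − 1.3 − 21.56 − x)×3350
The z_c×3350 term appears on both sides and cancels. Collect the known terms of each column as K = Σ(ρt)_known − 3350 × (depth of known layers): K_A = 75848 − 3350×26.7 = −13597; K_B = 64618.4 − 3350×(1.3 + 21.56) = −11962.6.
Balance: K_A = K_B − x×(3350 − 910), so x = (K_B − K_A)/(3350 − 910) = 1634.4/2440 = 0.67 km.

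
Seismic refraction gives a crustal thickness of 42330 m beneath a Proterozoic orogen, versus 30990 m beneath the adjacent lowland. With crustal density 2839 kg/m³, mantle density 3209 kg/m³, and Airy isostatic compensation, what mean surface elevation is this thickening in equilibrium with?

1310 m

Excess crust Δ = 42330 m − 30990 m = 11340 m, split between elevation h and root r with h + r = Δ.
Airy balance ρ_c h = (ρ_m − ρ_c) r gives r = h ρ_c/(ρ_m − ρ_c), so h (1 + ρ_c/(ρ_m − ρ_c)) = Δ, i.e. h = Δ (ρ_m − ρ_c)/ρ_m.
h = 11340 m × 370/3209 = 1310 m.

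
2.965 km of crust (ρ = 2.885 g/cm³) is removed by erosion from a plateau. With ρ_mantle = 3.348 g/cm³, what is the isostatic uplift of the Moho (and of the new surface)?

2.55 km

Unloading: uplift u = e ρ_c/ρ_m = 2.965 km × 2.885/3.348 = 2.55 km.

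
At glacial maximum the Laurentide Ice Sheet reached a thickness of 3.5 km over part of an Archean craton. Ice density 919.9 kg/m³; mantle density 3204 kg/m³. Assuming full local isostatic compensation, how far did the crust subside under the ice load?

1 km

By Archimedes' principle applied to the lithosphere: the ice load ρ_ice t is balanced by mantle displaced below, ρ_m s.
s = t ρ_ice / ρ_m = 3.5 km × 919.9/3204 = 1 km.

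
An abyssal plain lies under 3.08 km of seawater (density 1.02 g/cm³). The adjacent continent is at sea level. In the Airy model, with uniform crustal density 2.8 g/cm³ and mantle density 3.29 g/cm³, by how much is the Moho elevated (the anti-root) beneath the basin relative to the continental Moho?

Balancing pressure at the compensation depth: replacing crust with seawater at the top is compensated by replacing crust with mantle at the base: d (ρ_c − ρ_w) = a (ρ_m − ρ_c).
a = d (ρ_c − ρ_w)/(ρ_m − ρ_c) = 3.08 km × 1.78/0.49 = 11.2 km.

11.2 km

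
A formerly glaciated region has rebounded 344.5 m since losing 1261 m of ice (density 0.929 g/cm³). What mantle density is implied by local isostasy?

3.4 g/cm³

ρ_m = ρ_ice t / u = 0.929 × 1261 m/344.5 m = 3.4 g/cm³.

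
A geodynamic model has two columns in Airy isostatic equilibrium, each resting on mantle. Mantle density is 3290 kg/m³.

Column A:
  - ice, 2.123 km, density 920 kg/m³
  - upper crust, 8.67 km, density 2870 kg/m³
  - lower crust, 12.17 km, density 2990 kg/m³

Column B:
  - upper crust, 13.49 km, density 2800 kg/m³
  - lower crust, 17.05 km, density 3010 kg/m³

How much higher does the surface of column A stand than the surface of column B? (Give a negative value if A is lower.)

0.286 km

For any compensation level in the mantle, the mantle terms cancel and isostasy reduces to e = (Σt_A − Σt_B) − (Σ(ρt)_A − Σ(ρt)_B) / ρ_m.
Σt_A = 22.963 km; Σt_B = 30.54 km; Σ(ρt)_A = 63224.36; Σ(ρt)_B = 89092.5 (in km·kg/m³).
e = (22.963 − 30.54) − (63224.36 − 89092.5) / 3290 = 0.286 km.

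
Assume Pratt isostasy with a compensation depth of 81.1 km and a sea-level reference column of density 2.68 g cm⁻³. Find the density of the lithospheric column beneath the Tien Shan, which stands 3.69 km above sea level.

2.56 g cm⁻³

Pratt balance: ρ_ref D = ρ (D + h).
ρ = ρ_ref D/(D + h) = 2.68 × 81.1 km/(81.1 km + 3.69 km) = 2.56 g cm⁻³.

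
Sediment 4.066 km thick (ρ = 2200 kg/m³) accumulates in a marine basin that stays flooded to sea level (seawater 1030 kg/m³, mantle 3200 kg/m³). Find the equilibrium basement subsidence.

2.19 km

Submarine loading: the sediment displaces seawater, and the subsidence is in turn flooded, so s (ρ_m − ρ_w) = t (ρ_sed − ρ_w).
s = 4.066 km × (2200 − 1030) / (3200 − 1030) = 2.19 km.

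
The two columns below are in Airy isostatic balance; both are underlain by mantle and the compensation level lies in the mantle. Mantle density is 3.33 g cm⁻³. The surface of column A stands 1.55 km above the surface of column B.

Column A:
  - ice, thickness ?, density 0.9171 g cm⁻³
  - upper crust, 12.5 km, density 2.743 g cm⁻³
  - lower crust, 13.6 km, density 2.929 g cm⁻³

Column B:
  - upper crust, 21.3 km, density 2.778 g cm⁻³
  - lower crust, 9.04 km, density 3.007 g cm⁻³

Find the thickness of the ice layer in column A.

Take the compensation level at the base of the deeper column (depth z_c below the surface of column A) and equate Σ ρ_i t_i down to z_c; mantle fills any gap and the z_c terms cancel.
Column A: x×0.9171 + 12.5×2.743 + 13.6×2.929 + (z_c − 26.1 − x)×3.33
Column B: 1.55×0 + 21.3×2.778 + 9.04×3.007 + (z_c − 1.55 − 30.34)×3.33
The z_c×3.33 term appears on both sides and cancels. Collect the known terms of each column as K = Σ(ρt)_known − 3.33 × (depth of known layers): K_A = 74.1219 − 3.33×26.1 = −12.7911; K_B = 86.35468 − 3.33×(1.55 + 30.34) = −19.83902.
Balance: K_A − x×(3.33 − 0.9171) = K_B, so x = (K_A − K_B)/(3.33 − 0.9171) = 7.04792/2.4129 = 2.92 km.

2.92 km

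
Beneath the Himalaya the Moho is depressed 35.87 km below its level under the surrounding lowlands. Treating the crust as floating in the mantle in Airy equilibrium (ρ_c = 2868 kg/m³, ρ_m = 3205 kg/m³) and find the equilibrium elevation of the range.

In Airy isostatic equilibrium: ρ_c h = (ρ_m − ρ_c) r.
h = r (ρ_m − ρ_c) / ρ_c = 35.87 km × (3205 − 2868) / 2868 = 4.21 km.

4.21 km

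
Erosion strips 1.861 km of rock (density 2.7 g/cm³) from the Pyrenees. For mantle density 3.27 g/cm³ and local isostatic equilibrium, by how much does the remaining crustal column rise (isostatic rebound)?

Unloading: uplift u = e ρ_c/ρ_m = 1.861 km × 2.7/3.27 = 1.54 km.

1.54 km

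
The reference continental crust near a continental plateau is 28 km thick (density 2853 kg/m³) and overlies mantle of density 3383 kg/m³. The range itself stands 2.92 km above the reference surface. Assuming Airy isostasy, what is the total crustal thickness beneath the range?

Root depth r = h ρ_c / (ρ_m − ρ_c) = 2.92 km × 2853 / 530 = 15.72 km.
Total thickness = T + h + r = 28 km + 2.92 km + 15.72 km = 46.6 km.

46.6 km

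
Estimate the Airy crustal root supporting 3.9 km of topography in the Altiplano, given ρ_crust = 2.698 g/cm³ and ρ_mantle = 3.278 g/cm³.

For local isostatic compensation: the weight of the topography is balanced by the buoyancy of the root, ρ_c h = (ρ_m − ρ_c) r.
r = h · ρ_c / (ρ_m − ρ_c) = 3.9 km × 2.698 / (3.278 − 2.698) = 18.1 km.

18.1 km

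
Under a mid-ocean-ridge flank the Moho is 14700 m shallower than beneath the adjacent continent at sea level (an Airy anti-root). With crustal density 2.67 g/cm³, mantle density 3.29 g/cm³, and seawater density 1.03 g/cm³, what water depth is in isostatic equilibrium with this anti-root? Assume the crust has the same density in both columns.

Replacing a thickness d of crust by seawater at the top must be balanced by replacing crust with mantle at the base: d (ρ_c − ρ_w) = a (ρ_m − ρ_c).
d = a (ρ_m − ρ_c)/(ρ_c − ρ_w) = 14700 m × 0.62/1.64 = 5560 m.

5560 m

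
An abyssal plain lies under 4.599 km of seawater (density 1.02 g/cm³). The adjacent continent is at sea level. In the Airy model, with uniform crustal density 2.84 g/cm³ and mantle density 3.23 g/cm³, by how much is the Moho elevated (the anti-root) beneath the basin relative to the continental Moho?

21.5 km

By Archimedes' principle applied to the lithosphere: replacing crust with seawater at the top is compensated by replacing crust with mantle at the base: d (ρ_c − ρ_w) = a (ρ_m − ρ_c).
a = d (ρ_c − ρ_w)/(ρ_m − ρ_c) = 4.599 km × 1.82/0.39 = 21.5 km.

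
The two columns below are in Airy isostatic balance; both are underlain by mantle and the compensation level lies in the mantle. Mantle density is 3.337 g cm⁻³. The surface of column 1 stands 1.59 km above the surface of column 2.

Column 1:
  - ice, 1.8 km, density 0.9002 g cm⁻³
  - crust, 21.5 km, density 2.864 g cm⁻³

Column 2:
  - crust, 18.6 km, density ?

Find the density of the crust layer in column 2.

2.84 g cm⁻³

Take the compensation level at the base of the deeper column (depth z_c below the surface of column 1) and equate Σ ρ_i t_i down to z_c; mantle fills any gap and the z_c terms cancel.
Column 1: 1.8×0.9002 + 21.5×2.864 + (z_c − 23.3)×3.337
Column 2: 1.59×0 + 18.6×ρ + (z_c − 1.59 − 18.6)×3.337
The z_c×3.337 term appears on both sides and cancels. Collect the known terms of each column as K = Σ(ρt)_known − 3.337 × (depth of known layers): K_1 = 63.19636 − 3.337×23.3 = −14.55574; K_2 = 0 − 3.337×(1.59 + 18.6) = −67.37403.
Balance: K_1 = K_2 + 18.6×ρ, so ρ = (K_1 − K_2)/18.6 = 52.8183/18.6 = 2.84 g cm⁻³.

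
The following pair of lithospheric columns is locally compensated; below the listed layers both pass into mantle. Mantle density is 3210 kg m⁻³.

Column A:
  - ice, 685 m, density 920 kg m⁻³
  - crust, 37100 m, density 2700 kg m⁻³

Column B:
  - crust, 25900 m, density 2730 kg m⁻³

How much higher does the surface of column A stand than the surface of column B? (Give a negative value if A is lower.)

For any compensation level in the mantle, the mantle terms cancel and isostasy reduces to e = (Σt_A − Σt_B) − (Σ(ρt)_A − Σ(ρt)_B) / ρ_m.
Σt_A = 37785 m; Σt_B = 25900 m; Σ(ρt)_A = 100800200; Σ(ρt)_B = 70707000 (in m·kg m⁻³).
e = (37785 − 25900) − (100800200 − 70707000) / 3210 = 2510 m.

2510 m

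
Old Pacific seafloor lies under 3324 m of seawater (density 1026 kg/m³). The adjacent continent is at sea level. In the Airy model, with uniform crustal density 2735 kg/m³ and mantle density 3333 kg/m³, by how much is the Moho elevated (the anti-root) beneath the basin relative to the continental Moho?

9500 m

Isostatic balance requires: replacing crust with seawater at the top is compensated by replacing crust with mantle at the base: d (ρ_c − ρ_w) = a (ρ_m − ρ_c).
a = d (ρ_c − ρ_w)/(ρ_m − ρ_c) = 3324 m × 1709/598 = 9500 m.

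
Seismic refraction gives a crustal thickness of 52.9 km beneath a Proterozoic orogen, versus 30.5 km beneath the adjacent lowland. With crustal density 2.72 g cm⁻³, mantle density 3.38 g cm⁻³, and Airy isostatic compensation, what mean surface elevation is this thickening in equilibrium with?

4.37 km

Excess crust Δ = 52.9 km − 30.5 km = 22.4 km, split between elevation h and root r with h + r = Δ.
Airy balance ρ_c h = (ρ_m − ρ_c) r gives r = h ρ_c/(ρ_m − ρ_c), so h (1 + ρ_c/(ρ_m − ρ_c)) = Δ, i.e. h = Δ (ρ_m − ρ_c)/ρ_m.
h = 22.4 km × 0.66/3.38 = 4.37 km.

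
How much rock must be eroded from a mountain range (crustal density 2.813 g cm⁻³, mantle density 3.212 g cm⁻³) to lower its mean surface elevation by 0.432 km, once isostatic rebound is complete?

Net drop Δ = e − u = e − e ρ_c/ρ_m = e (ρ_m − ρ_c)/ρ_m.
e = Δ ρ_m/(ρ_m − ρ_c) = 0.432 km × 3.212/0.399 = 3.48 km.

3.48 km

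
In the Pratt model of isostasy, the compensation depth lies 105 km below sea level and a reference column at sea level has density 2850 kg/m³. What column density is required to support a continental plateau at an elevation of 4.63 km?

2730 kg/m³

Pratt balance: ρ_ref D = ρ (D + h).
ρ = ρ_ref D/(D + h) = 2850 × 105 km/(105 km + 4.63 km) = 2730 kg/m³.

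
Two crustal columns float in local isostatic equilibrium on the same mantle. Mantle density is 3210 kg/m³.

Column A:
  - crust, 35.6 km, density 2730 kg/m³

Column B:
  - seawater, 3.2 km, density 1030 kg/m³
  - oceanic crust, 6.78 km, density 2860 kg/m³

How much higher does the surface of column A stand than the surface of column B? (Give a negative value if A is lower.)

For any compensation level in the mantle, the mantle terms cancel and isostasy reduces to e = (Σt_A − Σt_B) − (Σ(ρt)_A − Σ(ρt)_B) / ρ_m.
Σt_A = 35.6 km; Σt_B = 9.98 km; Σ(ρt)_A = 97188; Σ(ρt)_B = 22686.8 (in km·kg/m³).
e = (35.6 − 9.98) − (97188 − 22686.8) / 3210 = 2.41 km.

2.41 km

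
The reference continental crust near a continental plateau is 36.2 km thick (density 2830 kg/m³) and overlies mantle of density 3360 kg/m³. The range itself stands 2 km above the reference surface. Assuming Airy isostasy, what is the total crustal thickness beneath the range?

48.9 km

Root depth r = h ρ_c / (ρ_m − ρ_c) = 2 km × 2830 / 530 = 10.68 km.
Total thickness = T + h + r = 36.2 km + 2 km + 10.68 km = 48.9 km.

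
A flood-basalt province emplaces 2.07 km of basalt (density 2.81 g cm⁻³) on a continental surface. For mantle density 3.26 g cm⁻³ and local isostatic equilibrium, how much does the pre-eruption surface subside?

Subaerial loading: s = t ρ_load / ρ_m.
s = 2.07 km × 2.81/3.26 = 1.78 km.

1.78 km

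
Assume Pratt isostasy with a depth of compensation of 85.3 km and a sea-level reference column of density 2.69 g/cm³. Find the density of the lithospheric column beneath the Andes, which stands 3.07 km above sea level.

2.6 g/cm³

Pratt balance: ρ_ref D = ρ (D + h).
ρ = ρ_ref D/(D + h) = 2.69 × 85.3 km/(85.3 km + 3.07 km) = 2.6 g/cm³.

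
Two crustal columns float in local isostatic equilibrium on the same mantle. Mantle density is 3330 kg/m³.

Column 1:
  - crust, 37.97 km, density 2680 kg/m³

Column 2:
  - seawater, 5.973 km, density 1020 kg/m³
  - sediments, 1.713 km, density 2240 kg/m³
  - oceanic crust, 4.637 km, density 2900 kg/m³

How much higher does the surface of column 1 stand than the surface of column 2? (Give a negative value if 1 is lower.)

For any compensation level in the mantle, the mantle terms cancel and isostasy reduces to e = (Σt_1 − Σt_2) − (Σ(ρt)_1 − Σ(ρt)_2) / ρ_m.
Σt_1 = 37.97 km; Σt_2 = 12.323 km; Σ(ρt)_1 = 101759.6; Σ(ρt)_2 = 23376.88 (in km·kg/m³).
e = (37.97 − 12.323) − (101759.6 − 23376.88) / 3330 = 2.11 km.

2.11 km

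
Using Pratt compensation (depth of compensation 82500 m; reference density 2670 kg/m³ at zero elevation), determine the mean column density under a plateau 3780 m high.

Pratt balance: ρ_ref D = ρ (D + h).
ρ = ρ_ref D/(D + h) = 2670 × 82500 m/(82500 m + 3780 m) = 2550 kg/m³.

2550 kg/m³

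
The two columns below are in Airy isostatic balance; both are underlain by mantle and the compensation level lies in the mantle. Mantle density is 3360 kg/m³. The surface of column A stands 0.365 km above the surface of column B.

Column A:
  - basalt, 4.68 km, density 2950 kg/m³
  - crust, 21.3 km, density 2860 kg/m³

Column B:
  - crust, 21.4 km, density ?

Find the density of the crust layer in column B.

2830 kg/m³

Take the compensation level at the base of the deeper column (depth z_c below the surface of column A) and equate Σ ρ_i t_i down to z_c; mantle fills any gap and the z_c terms cancel.
Column A: 4.68×2950 + 21.3×2860 + (z_c − 25.98)×3360
Column B: 0.365×0 + 21.4×ρ + (z_c − 0.365 − 21.4)×3360
The z_c×3360 term appears on both sides and cancels. Collect the known terms of each column as K = Σ(ρt)_known − 3360 × (depth of known layers): K_A = 74724 − 3360×25.98 = −12568.8; K_B = 0 − 3360×(0.365 + 21.4) = −73130.4.
Balance: K_A = K_B + 21.4×ρ, so ρ = (K_A − K_B)/21.4 = 60561.6/21.4 = 2830 kg/m³.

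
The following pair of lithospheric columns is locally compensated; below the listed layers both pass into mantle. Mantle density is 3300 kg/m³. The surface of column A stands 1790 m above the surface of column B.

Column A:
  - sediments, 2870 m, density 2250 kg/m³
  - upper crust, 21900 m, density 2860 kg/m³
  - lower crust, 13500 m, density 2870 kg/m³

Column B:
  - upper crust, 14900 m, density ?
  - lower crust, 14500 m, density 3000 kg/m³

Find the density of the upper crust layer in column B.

Take the compensation level at the base of the deeper column (depth z_c below the surface of column A) and equate Σ ρ_i t_i down to z_c; mantle fills any gap and the z_c terms cancel.
Column A: 2870×2250 + 21900×2860 + 13500×2870 + (z_c − 38270)×3300
Column B: 1790×0 + 14900×ρ + 14500×3000 + (z_c − 1790 − 29400)×3300
The z_c×3300 term appears on both sides and cancels. Collect the known terms of each column as K = Σ(ρt)_known − 3300 × (depth of known layers): K_A = 107836500 − 3300×38270 = −18454500; K_B = 43500000 − 3300×(1790 + 29400) = −59427000.
Balance: K_A = K_B + 14900×ρ, so ρ = (K_A − K_B)/14900 = 40972500/14900 = 2750 kg/m³.

2750 kg/m³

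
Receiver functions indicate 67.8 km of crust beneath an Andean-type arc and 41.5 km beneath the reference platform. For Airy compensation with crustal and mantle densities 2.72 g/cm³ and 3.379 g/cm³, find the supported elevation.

Excess crust Δ = 67.8 km − 41.5 km = 26.3 km, split between elevation h and root r with h + r = Δ.
Airy balance ρ_c h = (ρ_m − ρ_c) r gives r = h ρ_c/(ρ_m − ρ_c), so h (1 + ρ_c/(ρ_m − ρ_c)) = Δ, i.e. h = Δ (ρ_m − ρ_c)/ρ_m.
h = 26.3 km × 0.659/3.379 = 5.13 km.

5.13 km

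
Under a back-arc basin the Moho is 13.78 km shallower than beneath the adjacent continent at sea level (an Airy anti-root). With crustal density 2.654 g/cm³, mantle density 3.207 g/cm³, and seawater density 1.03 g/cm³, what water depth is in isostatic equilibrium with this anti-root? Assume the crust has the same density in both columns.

Replacing a thickness d of crust by seawater at the top must be balanced by replacing crust with mantle at the base: d (ρ_c − ρ_w) = a (ρ_m − ρ_c).
d = a (ρ_m − ρ_c)/(ρ_c − ρ_w) = 13.78 km × 0.553/1.624 = 4.69 km.

4.69 km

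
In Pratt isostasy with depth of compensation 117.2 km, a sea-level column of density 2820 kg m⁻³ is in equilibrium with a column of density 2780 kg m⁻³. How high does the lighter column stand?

1.69 km

ρ_ref D = ρ (D + h) → h = D (ρ_ref − ρ)/ρ.
h = 117.2 km × (2820 − 2780)/2780 = 1.69 km.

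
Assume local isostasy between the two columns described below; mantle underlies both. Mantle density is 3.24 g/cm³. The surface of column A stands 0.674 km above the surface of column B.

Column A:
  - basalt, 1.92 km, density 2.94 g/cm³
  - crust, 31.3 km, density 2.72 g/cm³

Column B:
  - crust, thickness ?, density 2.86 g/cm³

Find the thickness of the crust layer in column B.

Take the compensation level at the base of the deeper column (depth z_c below the surface of column A) and equate Σ ρ_i t_i down to z_c; mantle fills any gap and the z_c terms cancel.
Column A: 1.92×2.94 + 31.3×2.72 + (z_c − 33.22)×3.24
Column B: 0.674×0 + x×2.86 + (z_c − 0.674 − 0 − x)×3.24
The z_c×3.24 term appears on both sides and cancels. Collect the known terms of each column as K = Σ(ρt)_known − 3.24 × (depth of known layers): K_A = 90.7808 − 3.24×33.22 = −16.852; K_B = 0 − 3.24×(0.674 + 0) = −2.18376.
Balance: K_A = K_B − x×(3.24 − 2.86), so x = (K_B − K_A)/(3.24 − 2.86) = 14.6682/0.38 = 38.6 km.

38.6 km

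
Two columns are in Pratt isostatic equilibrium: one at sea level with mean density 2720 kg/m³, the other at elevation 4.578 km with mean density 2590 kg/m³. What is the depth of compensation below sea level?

ρ_ref D = ρ (D + h) → D (ρ_ref − ρ) = ρ h.
D = ρ h/(ρ_ref − ρ) = 2590 × 4.578 km/(2720 − 2590) = 91.2 km.

91.2 km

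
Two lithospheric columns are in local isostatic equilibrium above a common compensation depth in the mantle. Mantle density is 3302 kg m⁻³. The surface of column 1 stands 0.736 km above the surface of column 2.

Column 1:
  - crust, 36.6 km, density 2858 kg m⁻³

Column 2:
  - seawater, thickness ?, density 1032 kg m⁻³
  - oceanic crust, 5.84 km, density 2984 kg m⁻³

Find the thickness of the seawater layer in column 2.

5.27 km

Take the compensation level at the base of the deeper column (depth z_c below the surface of column 1) and equate Σ ρ_i t_i down to z_c; mantle fills any gap and the z_c terms cancel.
Column 1: 36.6×2858 + (z_c − 36.6)×3302
Column 2: 0.736×0 + x×1032 + 5.84×2984 + (z_c − 0.736 − 5.84 − x)×3302
The z_c×3302 term appears on both sides and cancels. Collect the known terms of each column as K = Σ(ρt)_known − 3302 × (depth of known layers): K_1 = 104602.8 − 3302×36.6 = −16250.4; K_2 = 17426.56 − 3302×(0.736 + 5.84) = −4287.392.
Balance: K_1 = K_2 − x×(3302 − 1032), so x = (K_2 − K_1)/(3302 − 1032) = 11963/2270 = 5.27 km.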